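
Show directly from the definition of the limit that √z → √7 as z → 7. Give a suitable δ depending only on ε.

δ = min(7, √7·ε)

Let ε > 0 be given. We want δ > 0 such that 0 < |z − 7| < δ implies |√z − √7| < ε.
Rationalise: √z − √7 = (z − 7)/(√z + √7), so |√z − √7| = |z − 7|/(√z + √7).
Restrict δ ≤ 7 so that |z − 7| < 7 forces z > 0, and then √z + √7 > √7.
Hence |√z − √7| < |z − 7|/√7, which is < ε once |z − 7| < √7·ε.
Take δ = min(7, √7·ε). If 0 < |z − 7| < δ then z > 0 and |√z − √7| < |z − 7|/√7 < ε.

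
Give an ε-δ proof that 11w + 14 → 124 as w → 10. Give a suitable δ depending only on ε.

δ = ε/11

Fix ε > 0. We need δ > 0 so that 0 < |w − 10| < δ implies |(11w + 14) − 124| < ε.
Since (11w + 14) − 124 = 11(w − 10), we have |(11w + 14) − 124| = 11|w − 10|.
So 11|w − 10| < ε exactly when |w − 10| < ε/11.
Choosing δ = ε/11 gives |(11w + 14) − 124| = 11|w − 10| < ε whenever |w − 10| < δ.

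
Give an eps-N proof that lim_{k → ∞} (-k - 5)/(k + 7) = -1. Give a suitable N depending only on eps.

Fix eps > 0. For k ≥ 1, |(-k - 5)/(k + 7) + 1| = |2|/((k + 7)) = 2/((k + 7)).
Since k + 7 ≥ k for k ≥ 1, this is ≤ 2/(k) = 2/k.
So |(-k - 5)/(k + 7) + 1| < eps whenever k > 2/eps.
Take N = 2/eps. If k > N then |(-k - 5)/(k + 7) + 1| ≤ 2/k < eps.

N = 2/eps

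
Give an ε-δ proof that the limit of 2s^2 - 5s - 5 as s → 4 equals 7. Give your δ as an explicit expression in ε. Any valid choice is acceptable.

δ = min(1, ε/13)

Let ε > 0. We want δ > 0 such that 0 < |s − 4| < δ implies |(2s^2 - 5s - 5) − 7| < ε.
(2s^2 - 5s - 5) − 7 = 2s^2 - 5s - 12 = (s − 4)(2s + 3).
So |(2s^2 - 5s - 5) − 7| = |s − 4|·|2s + 3|.
Assume first that |s − 4| < 1, so |s| < 5. Then |2s + 3| ≤ 2·5 + 3 = 13.
Hence |(2s^2 - 5s - 5) − 7| ≤ 13|s − 4| < ε provided |s − 4| < ε/13.
Choosing δ = min(1, ε/13) ensures both conditions, hence |(2s^2 - 5s - 5) − 7| < ε.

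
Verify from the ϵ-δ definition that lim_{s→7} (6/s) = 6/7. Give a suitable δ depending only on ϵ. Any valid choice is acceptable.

Let ϵ > 0 be given. We seek δ > 0 such that 0 < |s − 7| < δ implies |6/s − (6/7)| < ϵ.
|6/s − (6/7)| = 6·|7 − s|/(7·|s|) = 6|s − 7|/(7|s|).
Require δ ≤ 7/2 so that |s| > 7 − 7/2 = 7/2, hence 7|s| > 49/2.
Then |6/s − (6/7)| < 6|s − 7|/(49/2), which is < ϵ when |s − 7| < (49/12)ϵ.
Take δ = min(7/2, (49/12)ϵ). Then 0 < |s − 7| < δ gives both |s − 7| < 7/2 and |s − 7| < (49/12)ϵ, so |6/s − (6/7)| < ϵ.

δ = min(7/2, (49/12)ϵ)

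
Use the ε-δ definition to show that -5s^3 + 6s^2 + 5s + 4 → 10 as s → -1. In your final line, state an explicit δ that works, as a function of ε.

Suppose ε > 0. We want δ > 0 such that 0 < |s + 1| < δ implies |(-5s^3 + 6s^2 + 5s + 4) − 10| < ε.
(-5s^3 + 6s^2 + 5s + 4) − 10 = -5s^3 + 6s^2 + 5s - 6 = (s + 1)(-5s^2 + 11s - 6).
So |(-5s^3 + 6s^2 + 5s + 4) − 10| = |s + 1|·|-5s^2 + 11s - 6|.
Require δ ≤ 1. Then |s + 1| < 1 gives |s| < 2, and by the triangle inequality |-5s^2 + 11s - 6| ≤ 5·2^2 + 11·2 + 6 = 48.
Hence |(-5s^3 + 6s^2 + 5s + 4) − 10| ≤ 48|s + 1| < ε provided |s + 1| < ε/48.
Take δ = min(1, ε/48). Then 0 < |s + 1| < δ gives both |s + 1| < 1 and |s + 1| < ε/48, so |(-5s^3 + 6s^2 + 5s + 4) − 10| < ε.

δ = min(1, ε/48)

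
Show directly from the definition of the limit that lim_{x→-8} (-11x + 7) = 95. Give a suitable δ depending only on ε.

Suppose ε > 0. We need δ > 0 so that 0 < |x + 8| < δ implies |(-11x + 7) − 95| < ε.
|(-11x + 7) − 95| = |-11x - 88| = 11|x + 8|.
So 11|x + 8| < ε exactly when |x + 8| < ε/11.
Take δ = ε/11. If 0 < |x + 8| < δ then |(-11x + 7) − 95| = 11|x + 8| < 11·(ε/11) = ε.

δ = ε/11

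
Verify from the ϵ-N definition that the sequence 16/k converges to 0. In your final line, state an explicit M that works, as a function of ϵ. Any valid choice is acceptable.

M = 16/ϵ

Let ϵ > 0 be given. For k ≥ 1, |16/k − 0| = 16/(k) ≤ 16/k.
We need 16/k < ϵ, i.e. k > 16/ϵ.
Take M = 16/ϵ. If k > M then |16/k| ≤ 16/k < ϵ.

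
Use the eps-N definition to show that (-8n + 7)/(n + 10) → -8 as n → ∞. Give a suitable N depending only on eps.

Let eps > 0. For n ≥ 1, |(-8n + 7)/(n + 10) + 8| = |87|/((n + 10)) = 87/((n + 10)).
Since n + 10 ≥ n for n ≥ 1, this is ≤ 87/(n) = 87/n.
So |(-8n + 7)/(n + 10) + 8| < eps whenever n > 87/eps.
Take N = 87/eps. If n > N then |(-8n + 7)/(n + 10) + 8| ≤ 87/n < eps.

N = 87/eps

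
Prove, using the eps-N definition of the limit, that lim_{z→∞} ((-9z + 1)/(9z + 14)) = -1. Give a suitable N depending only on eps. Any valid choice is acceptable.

N = (5/3)/eps

Suppose eps > 0. We seek N > 0 such that z > N implies |(-9z + 1)/(9z + 14) + 1| < eps.
(-9z + 1)/(9z + 14) + 1 = (9(-9z + 1) − (-9)(9z + 14)) / (9(9z + 14)) = 135/(9(9z + 14)).
For z > 0 we have 9z + 14 > 9z, so |(-9z + 1)/(9z + 14) + 1| = 135/(9(9z + 14)) < 135/(9·9z) = (5/3)/z.
Thus |(-9z + 1)/(9z + 14) + 1| < eps whenever z > (5/3)/eps.
Take N = (5/3)/eps. If z > N then |(-9z + 1)/(9z + 14) + 1| < (5/3)/z < eps.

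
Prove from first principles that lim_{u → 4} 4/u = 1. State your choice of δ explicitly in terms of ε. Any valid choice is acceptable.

Fix ε > 0. We seek δ > 0 such that 0 < |u − 4| < δ implies |4/u − 1| < ε.
|4/u − 1| = 4·|4 − u|/(4·|u|) = 4|u − 4|/(4|u|).
Require δ ≤ 2 so that |u| > 4 − 2 = 2, hence 4|u| > 8.
Then |4/u − 1| < 4|u − 4|/8, which is < ε when |u − 4| < 2ε.
Take δ = min(2, 2ε). Then 0 < |u − 4| < δ gives both |u − 4| < 2 and |u − 4| < 2ε, so |4/u − 1| < ε.

δ = min(2, 2ε)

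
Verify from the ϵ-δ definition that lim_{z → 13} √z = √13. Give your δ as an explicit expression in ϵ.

Suppose ϵ > 0. We want δ > 0 such that 0 < |z − 13| < δ implies |√z − √13| < ϵ.
Rationalise: √z − √13 = (z − 13)/(√z + √13), so |√z − √13| = |z − 13|/(√z + √13).
Restrict δ ≤ 13 so that |z − 13| < 13 forces z > 0, and then √z + √13 > √13.
Hence |√z − √13| < |z − 13|/√13, which is < ϵ once |z − 13| < √13·ϵ.
Take δ = min(13, √13·ϵ). If 0 < |z − 13| < δ then z > 0 and |√z − √13| < |z − 13|/√13 < ϵ.

δ = min(13, √13·ϵ)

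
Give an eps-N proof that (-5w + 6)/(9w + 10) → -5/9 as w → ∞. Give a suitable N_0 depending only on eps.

Suppose eps > 0. We seek N_0 > 0 such that w > N_0 implies |(-5w + 6)/(9w + 10) + 5/9| < eps.
(-5w + 6)/(9w + 10) + 5/9 = (9(-5w + 6) − (-5)(9w + 10)) / (9(9w + 10)) = 104/(9(9w + 10)).
For w > 0 we have 9w + 10 > 9w, so |(-5w + 6)/(9w + 10) + 5/9| = 104/(9(9w + 10)) < 104/(9·9w) = (104/81)/w.
Thus |(-5w + 6)/(9w + 10) + 5/9| < eps whenever w > (104/81)/eps.
Take N_0 = (104/81)/eps. If w > N_0 then |(-5w + 6)/(9w + 10) + 5/9| < (104/81)/w < eps.

N_0 = (104/81)/eps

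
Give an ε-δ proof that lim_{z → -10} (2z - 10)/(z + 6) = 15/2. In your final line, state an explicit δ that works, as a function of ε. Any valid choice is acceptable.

Let ε > 0 be given. We want δ > 0 with 0 < |z + 10| < δ ⇒ |(2z - 10)/(z + 6) − (15/2)| < ε.
Combining over a common denominator, (2z - 10)/(z + 6) − (15/2) = [(2z - 10)·(-4) − (-30)·(z + 6)] / [(-4)·(z + 6)] = 22(z + 10) / ((-4)(z + 6)).
So |(2z - 10)/(z + 6) − (15/2)| = 22|z + 10| / (4·|z + 6|).
Restrict δ ≤ 2. Then |z + 10| < 2 gives |z + 6| = |(z + 10) + (-4)| ≥ 4 − 2 = 2.
Hence |(2z - 10)/(z + 6) − (15/2)| < 22|z + 10|/(4·2) = (11/4)|z + 10|, which is < ε once |z + 10| < (4/11)ε.
Take δ = min(2, (4/11)ε). Then 0 < |z + 10| < δ forces both bounds, so |(2z - 10)/(z + 6) − (15/2)| < ε.

δ = min(2, (4/11)ε)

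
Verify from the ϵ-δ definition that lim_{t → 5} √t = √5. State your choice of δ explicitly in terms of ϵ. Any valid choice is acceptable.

Let ϵ > 0 be given. We want δ > 0 such that 0 < |t − 5| < δ implies |√t − √5| < ϵ.
Multiplying by the conjugate, |√t − √5| = |t − 5|/(√t + √5).
Restrict δ ≤ 5 so that |t − 5| < 5 forces t > 0, and then √t + √5 > √5.
Hence |√t − √5| < |t − 5|/√5, which is < ϵ once |t − 5| < √5·ϵ.
Take δ = min(5, √5·ϵ). If 0 < |t − 5| < δ then t > 0 and |√t − √5| < |t − 5|/√5 < ϵ.

δ = min(5, √5·ϵ)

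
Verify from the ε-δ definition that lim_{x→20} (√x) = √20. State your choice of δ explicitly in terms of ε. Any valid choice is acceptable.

Let ε > 0. We want δ > 0 such that 0 < |x − 20| < δ implies |√x − √20| < ε.
Rationalise: √x − √20 = (x − 20)/(√x + √20), so |√x − √20| = |x − 20|/(√x + √20).
Restrict δ ≤ 20 so that |x − 20| < 20 forces x > 0, and then √x + √20 > √20.
Hence |√x − √20| < |x − 20|/√20, which is < ε once |x − 20| < √20·ε.
Take δ = min(20, √20·ε). If 0 < |x − 20| < δ then x > 0 and |√x − √20| < |x − 20|/√20 < ε.

δ = min(20, √20·ε)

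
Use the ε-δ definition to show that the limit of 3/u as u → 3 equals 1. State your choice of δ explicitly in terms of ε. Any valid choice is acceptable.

Fix ε > 0. We seek δ > 0 such that 0 < |u − 3| < δ implies |3/u − 1| < ε.
|3/u − 1| = 3·|3 − u|/(3·|u|) = 3|u − 3|/(3|u|).
Restrict δ ≤ 3/2. Then |u − 3| < 3/2 gives |u| > 3/2, so 3|u| > 9/2.
Then |3/u − 1| < 3|u − 3|/(9/2), which is < ε when |u − 3| < (3/2)ε.
Take δ = min(3/2, (3/2)ε). Then 0 < |u − 3| < δ gives both |u − 3| < 3/2 and |u − 3| < (3/2)ε, so |3/u − 1| < ε.

δ = min(3/2, (3/2)ε)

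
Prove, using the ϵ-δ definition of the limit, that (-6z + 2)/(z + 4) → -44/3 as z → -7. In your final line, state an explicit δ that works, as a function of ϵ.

Let ϵ > 0. We want δ > 0 with 0 < |z + 7| < δ ⇒ |(-6z + 2)/(z + 4) + 44/3| < ϵ.
Combining over a common denominator, (-6z + 2)/(z + 4) + 44/3 = [(-6z + 2)·(-3) − 44·(z + 4)] / [(-3)·(z + 4)] = -26(z + 7) / ((-3)(z + 4)).
So |(-6z + 2)/(z + 4) + 44/3| = 26|z + 7| / (3·|z + 4|).
Restrict δ ≤ 3/2. Then |z + 7| < 3/2 gives |z + 4| = |(z + 7) + (-3)| ≥ 3 − 3/2 = 3/2.
Hence |(-6z + 2)/(z + 4) + 44/3| < 26|z + 7|/(3·(3/2)) = (52/9)|z + 7|, which is < ϵ once |z + 7| < (9/52)ϵ.
Take δ = min(3/2, (9/52)ϵ). Then 0 < |z + 7| < δ forces both bounds, so |(-6z + 2)/(z + 4) + 44/3| < ϵ.

δ = min(3/2, (9/52)ϵ)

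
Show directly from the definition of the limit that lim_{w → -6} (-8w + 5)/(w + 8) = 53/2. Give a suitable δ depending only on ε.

δ = min(1, (2/69)ε)

Fix ε > 0. We want δ > 0 with 0 < |w + 6| < δ ⇒ |(-8w + 5)/(w + 8) − (53/2)| < ε.
Combining over a common denominator, (-8w + 5)/(w + 8) − (53/2) = [(-8w + 5)·2 − 53·(w + 8)] / [2·(w + 8)] = -69(w + 6) / (2(w + 8)).
So |(-8w + 5)/(w + 8) − (53/2)| = 69|w + 6| / (2·|w + 8|).
Restrict δ ≤ 1. Then |w + 6| < 1 gives |w + 8| = |(w + 6) + 2| ≥ 2 − 1 = 1.
Hence |(-8w + 5)/(w + 8) − (53/2)| < 69|w + 6|/(2·1) = (69/2)|w + 6|, which is < ε once |w + 6| < (2/69)ε.
Take δ = min(1, (2/69)ε). Then 0 < |w + 6| < δ forces both bounds, so |(-8w + 5)/(w + 8) − (53/2)| < ε.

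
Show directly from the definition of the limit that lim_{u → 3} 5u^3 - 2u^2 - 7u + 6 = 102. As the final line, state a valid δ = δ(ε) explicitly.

δ = min(2, ε/222)

Suppose ε > 0. We want δ > 0 such that 0 < |u − 3| < δ implies |(5u^3 - 2u^2 - 7u + 6) − 102| < ε.
(5u^3 - 2u^2 - 7u + 6) − 102 = 5u^3 - 2u^2 - 7u - 96 = (u − 3)(5u^2 + 13u + 32).
So |(5u^3 - 2u^2 - 7u + 6) − 102| = |u − 3|·|5u^2 + 13u + 32|.
Require δ ≤ 2. Then |u − 3| < 2 gives |u| < 5, and by the triangle inequality |5u^2 + 13u + 32| ≤ 5·5^2 + 13·5 + 32 = 222.
Hence |(5u^3 - 2u^2 - 7u + 6) − 102| ≤ 222|u − 3| < ε provided |u − 3| < ε/222.
Choosing δ = min(2, ε/222) ensures both conditions, hence |(5u^3 - 2u^2 - 7u + 6) − 102| < ε.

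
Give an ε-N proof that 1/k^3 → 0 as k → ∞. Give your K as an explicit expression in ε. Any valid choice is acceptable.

K = (1/ε)^{1/3}

Let ε > 0. For k ≥ 1, |1/k^3 − 0| = 1/k^3.
1/k^3 < ε ⇔ k^3 > 1/ε ⇔ k > (1/ε)^{1/3}.
Take K = (1/ε)^{1/3}. Then k > K implies 1/k^3 < ε.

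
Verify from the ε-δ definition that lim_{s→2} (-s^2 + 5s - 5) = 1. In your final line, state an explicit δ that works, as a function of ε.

δ = min(1, ε/6)

Let ε > 0 be given. We want δ > 0 such that 0 < |s − 2| < δ implies |(-s^2 + 5s - 5) − 1| < ε.
(-s^2 + 5s - 5) − 1 = -s^2 + 5s - 6 = (s − 2)(-s + 3).
So |(-s^2 + 5s - 5) − 1| = |s − 2|·|-s + 3|.
Assume first that |s − 2| < 1, so |s| < 3. Then |-s + 3| ≤ 3 + 3 = 6.
Hence |(-s^2 + 5s - 5) − 1| ≤ 6|s − 2| < ε provided |s − 2| < ε/6.
Take δ = min(1, ε/6). Then 0 < |s − 2| < δ gives both |s − 2| < 1 and |s − 2| < ε/6, so |(-s^2 + 5s - 5) − 1| < ε.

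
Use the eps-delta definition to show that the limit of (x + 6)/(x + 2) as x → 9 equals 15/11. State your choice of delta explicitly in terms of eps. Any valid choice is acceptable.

delta = min(11/2, (121/8)eps)

Fix eps > 0. We want delta > 0 with 0 < |x − 9| < delta ⇒ |(x + 6)/(x + 2) − (15/11)| < eps.
Combining over a common denominator, (x + 6)/(x + 2) − (15/11) = [(x + 6)·11 − 15·(x + 2)] / [11·(x + 2)] = -4(x − 9) / (11(x + 2)).
So |(x + 6)/(x + 2) − (15/11)| = 4|x − 9| / (11·|x + 2|).
Restrict delta ≤ 11/2. Then |x − 9| < 11/2 gives |x + 2| = |(x − 9) + 11| ≥ 11 − 11/2 = 11/2.
Hence |(x + 6)/(x + 2) − (15/11)| < 4|x − 9|/(11·(11/2)) = (8/121)|x − 9|, which is < eps once |x − 9| < (121/8)eps.
Take delta = min(11/2, (121/8)eps). Then 0 < |x − 9| < delta forces both bounds, so |(x + 6)/(x + 2) − (15/11)| < eps.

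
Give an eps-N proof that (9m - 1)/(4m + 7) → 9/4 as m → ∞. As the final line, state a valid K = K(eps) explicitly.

Let eps > 0 be given. For m ≥ 1, |(9m - 1)/(4m + 7) − (9/4)| = |-67|/(4(4m + 7)) = 67/(4(4m + 7)).
Since 4m + 7 ≥ 4m for m ≥ 1, this is ≤ 67/(4·4m) = (67/16)/m.
So |(9m - 1)/(4m + 7) − (9/4)| < eps whenever m > (67/16)/eps.
Take K = (67/16)/eps. If m > K then |(9m - 1)/(4m + 7) − (9/4)| ≤ (67/16)/m < eps.

K = (67/16)/eps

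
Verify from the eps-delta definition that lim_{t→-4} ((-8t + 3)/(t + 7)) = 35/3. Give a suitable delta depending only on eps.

Let eps > 0. We want delta > 0 with 0 < |t + 4| < delta ⇒ |(-8t + 3)/(t + 7) − (35/3)| < eps.
Combining over a common denominator, (-8t + 3)/(t + 7) − (35/3) = [(-8t + 3)·3 − 35·(t + 7)] / [3·(t + 7)] = -59(t + 4) / (3(t + 7)).
So |(-8t + 3)/(t + 7) − (35/3)| = 59|t + 4| / (3·|t + 7|).
Require delta ≤ 3/2, so |t + 7| ≥ |3| − |t + 4| > 3 − 3/2 = 3/2.
Hence |(-8t + 3)/(t + 7) − (35/3)| < 59|t + 4|/(3·(3/2)) = (118/9)|t + 4|, which is < eps once |t + 4| < (9/118)eps.
Take delta = min(3/2, (9/118)eps). Then 0 < |t + 4| < delta forces both bounds, so |(-8t + 3)/(t + 7) − (35/3)| < eps.

delta = min(3/2, (9/118)eps)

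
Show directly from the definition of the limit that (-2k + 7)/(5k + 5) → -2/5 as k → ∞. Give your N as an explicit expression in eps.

N = (9/5)/eps

Fix eps > 0. For k ≥ 1, |(-2k + 7)/(5k + 5) + 2/5| = |45|/(5(5k + 5)) = 45/(5(5k + 5)).
Since 5k + 5 ≥ 5k for k ≥ 1, this is ≤ 45/(5·5k) = (9/5)/k.
So |(-2k + 7)/(5k + 5) + 2/5| < eps whenever k > (9/5)/eps.
Take N = (9/5)/eps. If k > N then |(-2k + 7)/(5k + 5) + 2/5| ≤ (9/5)/k < eps.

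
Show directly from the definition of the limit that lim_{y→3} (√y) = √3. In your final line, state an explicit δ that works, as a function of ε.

Let ε > 0. We want δ > 0 such that 0 < |y − 3| < δ implies |√y − √3| < ε.
Rationalise: √y − √3 = (y − 3)/(√y + √3), so |√y − √3| = |y − 3|/(√y + √3).
Restrict δ ≤ 3 so that |y − 3| < 3 forces y > 0, and then √y + √3 > √3.
Hence |√y − √3| < |y − 3|/√3, which is < ε once |y − 3| < √3·ε.
Take δ = min(3, √3·ε). If 0 < |y − 3| < δ then y > 0 and |√y − √3| < |y − 3|/√3 < ε.

δ = min(3, √3·ε)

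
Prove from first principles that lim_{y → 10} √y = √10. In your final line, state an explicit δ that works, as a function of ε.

δ = min(10, √10·ε)

Let ε > 0. We want δ > 0 such that 0 < |y − 10| < δ implies |√y − √10| < ε.
Rationalise: √y − √10 = (y − 10)/(√y + √10), so |√y − √10| = |y − 10|/(√y + √10).
Restrict δ ≤ 10 so that |y − 10| < 10 forces y > 0, and then √y + √10 > √10.
Hence |√y − √10| < |y − 10|/√10, which is < ε once |y − 10| < √10·ε.
Take δ = min(10, √10·ε). If 0 < |y − 10| < δ then y > 0 and |√y − √10| < |y − 10|/√10 < ε.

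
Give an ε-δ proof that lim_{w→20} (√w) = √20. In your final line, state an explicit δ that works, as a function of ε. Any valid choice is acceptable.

Fix ε > 0. We want δ > 0 such that 0 < |w − 20| < δ implies |√w − √20| < ε.
Multiplying by the conjugate, |√w − √20| = |w − 20|/(√w + √20).
Restrict δ ≤ 20 so that |w − 20| < 20 forces w > 0, and then √w + √20 > √20.
Hence |√w − √20| < |w − 20|/√20, which is < ε once |w − 20| < √20·ε.
Take δ = min(20, √20·ε). If 0 < |w − 20| < δ then w > 0 and |√w − √20| < |w − 20|/√20 < ε.

δ = min(20, √20·ε)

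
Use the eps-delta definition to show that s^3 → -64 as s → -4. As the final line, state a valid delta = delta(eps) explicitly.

Suppose eps > 0. We seek delta > 0 with 0 < |s + 4| < delta ⇒ |s^3 + 64| < eps.
Factor: s^3 + 64 = (s + 4)(s^2 - 4s + 16), so |s^3 + 64| = |s + 4|·|s^2 - 4s + 16|.
Impose delta ≤ 1 so that |s| < 5; then |s^2 - 4s + 16| ≤ 61.
Hence |s^3 + 64| ≤ 61|s + 4|, which is < eps once |s + 4| < eps/61.
Take delta = min(1, eps/61). If 0 < |s + 4| < delta then both bounds hold and |s^3 + 64| ≤ 61|s + 4| < 61·(eps/61) = eps.

delta = min(1, eps/61)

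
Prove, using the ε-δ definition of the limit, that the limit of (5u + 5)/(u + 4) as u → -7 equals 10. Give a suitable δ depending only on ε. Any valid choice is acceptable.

Suppose ε > 0. We want δ > 0 with 0 < |u + 7| < δ ⇒ |(5u + 5)/(u + 4) − 10| < ε.
Combining over a common denominator, (5u + 5)/(u + 4) − 10 = [(5u + 5)·(-3) − (-30)·(u + 4)] / [(-3)·(u + 4)] = 15(u + 7) / ((-3)(u + 4)).
So |(5u + 5)/(u + 4) − 10| = 15|u + 7| / (3·|u + 4|).
Restrict δ ≤ 3/2. Then |u + 7| < 3/2 gives |u + 4| = |(u + 7) + (-3)| ≥ 3 − 3/2 = 3/2.
Hence |(5u + 5)/(u + 4) − 10| < 15|u + 7|/(3·(3/2)) = (10/3)|u + 7|, which is < ε once |u + 7| < (3/10)ε.
Take δ = min(3/2, (3/10)ε). Then 0 < |u + 7| < δ forces both bounds, so |(5u + 5)/(u + 4) − 10| < ε.

δ = min(3/2, (3/10)ε)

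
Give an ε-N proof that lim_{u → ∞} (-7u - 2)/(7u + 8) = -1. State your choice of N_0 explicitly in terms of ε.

Let ε > 0 be given. We seek N_0 > 0 such that u > N_0 implies |(-7u - 2)/(7u + 8) + 1| < ε.
(-7u - 2)/(7u + 8) + 1 = (7(-7u - 2) − (-7)(7u + 8)) / (7(7u + 8)) = 42/(7(7u + 8)).
For u > 0 we have 7u + 8 > 7u, so |(-7u - 2)/(7u + 8) + 1| = 42/(7(7u + 8)) < 42/(7·7u) = (6/7)/u.
Thus |(-7u - 2)/(7u + 8) + 1| < ε whenever u > (6/7)/ε.
Take N_0 = (6/7)/ε. If u > N_0 then |(-7u - 2)/(7u + 8) + 1| < (6/7)/u < ε.

N_0 = (6/7)/ε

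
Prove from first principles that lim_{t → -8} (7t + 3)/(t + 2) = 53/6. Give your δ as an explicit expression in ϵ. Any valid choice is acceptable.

Suppose ϵ > 0. We want δ > 0 with 0 < |t + 8| < δ ⇒ |(7t + 3)/(t + 2) − (53/6)| < ϵ.
Combining over a common denominator, (7t + 3)/(t + 2) − (53/6) = [(7t + 3)·(-6) − (-53)·(t + 2)] / [(-6)·(t + 2)] = 11(t + 8) / ((-6)(t + 2)).
So |(7t + 3)/(t + 2) − (53/6)| = 11|t + 8| / (6·|t + 2|).
Require δ ≤ 3, so |t + 2| ≥ |-6| − |t + 8| > 6 − 3 = 3.
Hence |(7t + 3)/(t + 2) − (53/6)| < 11|t + 8|/(6·3) = (11/18)|t + 8|, which is < ϵ once |t + 8| < (18/11)ϵ.
Take δ = min(3, (18/11)ϵ). Then 0 < |t + 8| < δ forces both bounds, so |(7t + 3)/(t + 2) − (53/6)| < ϵ.

δ = min(3, (18/11)ϵ)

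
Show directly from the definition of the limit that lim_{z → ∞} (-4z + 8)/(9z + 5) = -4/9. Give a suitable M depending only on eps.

M = (92/81)/eps

Suppose eps > 0. We seek M > 0 such that z > M implies |(-4z + 8)/(9z + 5) + 4/9| < eps.
(-4z + 8)/(9z + 5) + 4/9 = (9(-4z + 8) − (-4)(9z + 5)) / (9(9z + 5)) = 92/(9(9z + 5)).
For z > 0 we have 9z + 5 > 9z, so |(-4z + 8)/(9z + 5) + 4/9| = 92/(9(9z + 5)) < 92/(9·9z) = (92/81)/z.
Thus |(-4z + 8)/(9z + 5) + 4/9| < eps whenever z > (92/81)/eps.
Take M = (92/81)/eps. If z > M then |(-4z + 8)/(9z + 5) + 4/9| < (92/81)/z < eps.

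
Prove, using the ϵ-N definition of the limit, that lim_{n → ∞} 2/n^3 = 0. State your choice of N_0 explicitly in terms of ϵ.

N_0 = (2/ϵ)^{1/3}

Suppose ϵ > 0. For n ≥ 1, |2/n^3 − 0| = 2/n^3.
2/n^3 < ϵ ⇔ n^3 > 2/ϵ ⇔ n > (2/ϵ)^{1/3}.
Take N_0 = (2/ϵ)^{1/3}. Then n > N_0 implies 2/n^3 < ϵ.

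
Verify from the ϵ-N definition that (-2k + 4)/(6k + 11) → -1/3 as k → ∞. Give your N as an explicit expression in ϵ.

N = (23/18)/ϵ

Let ϵ > 0 be given. For k ≥ 1, |(-2k + 4)/(6k + 11) + 1/3| = |46|/(6(6k + 11)) = 46/(6(6k + 11)).
Since 6k + 11 ≥ 6k for k ≥ 1, this is ≤ 46/(6·6k) = (23/18)/k.
So |(-2k + 4)/(6k + 11) + 1/3| < ϵ whenever k > (23/18)/ϵ.
Take N = (23/18)/ϵ. If k > N then |(-2k + 4)/(6k + 11) + 1/3| ≤ (23/18)/k < ϵ.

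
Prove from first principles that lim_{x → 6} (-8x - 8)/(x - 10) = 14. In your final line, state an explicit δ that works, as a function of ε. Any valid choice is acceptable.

δ = min(2, (1/11)ε)

Suppose ε > 0. We want δ > 0 with 0 < |x − 6| < δ ⇒ |(-8x - 8)/(x - 10) − 14| < ε.
Combining over a common denominator, (-8x - 8)/(x - 10) − 14 = [(-8x - 8)·(-4) − (-56)·(x - 10)] / [(-4)·(x - 10)] = 88(x − 6) / ((-4)(x - 10)).
So |(-8x - 8)/(x - 10) − 14| = 88|x − 6| / (4·|x − 10|).
Require δ ≤ 2, so |x − 10| ≥ |-4| − |x − 6| > 4 − 2 = 2.
Hence |(-8x - 8)/(x - 10) − 14| < 88|x − 6|/(4·2) = 11|x − 6|, which is < ε once |x − 6| < (1/11)ε.
Take δ = min(2, (1/11)ε). Then 0 < |x − 6| < δ forces both bounds, so |(-8x - 8)/(x - 10) − 14| < ε.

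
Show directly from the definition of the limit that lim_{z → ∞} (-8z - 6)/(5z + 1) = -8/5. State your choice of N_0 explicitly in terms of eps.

Let eps > 0 be given. We seek N_0 > 0 such that z > N_0 implies |(-8z - 6)/(5z + 1) + 8/5| < eps.
(-8z - 6)/(5z + 1) + 8/5 = (5(-8z - 6) − (-8)(5z + 1)) / (5(5z + 1)) = -22/(5(5z + 1)).
For z > 0 we have 5z + 1 > 5z, so |(-8z - 6)/(5z + 1) + 8/5| = 22/(5(5z + 1)) < 22/(5·5z) = (22/25)/z.
Thus |(-8z - 6)/(5z + 1) + 8/5| < eps whenever z > (22/25)/eps.
Take N_0 = (22/25)/eps. If z > N_0 then |(-8z - 6)/(5z + 1) + 8/5| < (22/25)/z < eps.

N_0 = (22/25)/eps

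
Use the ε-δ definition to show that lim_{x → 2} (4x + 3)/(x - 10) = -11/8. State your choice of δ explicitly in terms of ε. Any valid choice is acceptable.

Suppose ε > 0. We want δ > 0 with 0 < |x − 2| < δ ⇒ |(4x + 3)/(x - 10) + 11/8| < ε.
Combining over a common denominator, (4x + 3)/(x - 10) + 11/8 = [(4x + 3)·(-8) − 11·(x - 10)] / [(-8)·(x - 10)] = -43(x − 2) / ((-8)(x - 10)).
So |(4x + 3)/(x - 10) + 11/8| = 43|x − 2| / (8·|x − 10|).
Require δ ≤ 4, so |x − 10| ≥ |-8| − |x − 2| > 8 − 4 = 4.
Hence |(4x + 3)/(x - 10) + 11/8| < 43|x − 2|/(8·4) = (43/32)|x − 2|, which is < ε once |x − 2| < (32/43)ε.
Take δ = min(4, (32/43)ε). Then 0 < |x − 2| < δ forces both bounds, so |(4x + 3)/(x - 10) + 11/8| < ε.

δ = min(4, (32/43)ε)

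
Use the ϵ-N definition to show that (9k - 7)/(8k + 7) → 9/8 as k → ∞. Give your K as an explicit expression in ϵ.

Suppose ϵ > 0. For k ≥ 1, |(9k - 7)/(8k + 7) − (9/8)| = |-119|/(8(8k + 7)) = 119/(8(8k + 7)).
Since 8k + 7 ≥ 8k for k ≥ 1, this is ≤ 119/(8·8k) = (119/64)/k.
So |(9k - 7)/(8k + 7) − (9/8)| < ϵ whenever k > (119/64)/ϵ.
Take K = (119/64)/ϵ. If k > K then |(9k - 7)/(8k + 7) − (9/8)| ≤ (119/64)/k < ϵ.

K = (119/64)/ϵ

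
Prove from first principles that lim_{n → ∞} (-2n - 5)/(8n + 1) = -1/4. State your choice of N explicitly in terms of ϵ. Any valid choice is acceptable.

Fix ϵ > 0. For n ≥ 1, |(-2n - 5)/(8n + 1) + 1/4| = |-38|/(8(8n + 1)) = 38/(8(8n + 1)).
Since 8n + 1 ≥ 8n for n ≥ 1, this is ≤ 38/(8·8n) = (19/32)/n.
So |(-2n - 5)/(8n + 1) + 1/4| < ϵ whenever n > (19/32)/ϵ.
Take N = (19/32)/ϵ. If n > N then |(-2n - 5)/(8n + 1) + 1/4| ≤ (19/32)/n < ϵ.

N = (19/32)/ϵ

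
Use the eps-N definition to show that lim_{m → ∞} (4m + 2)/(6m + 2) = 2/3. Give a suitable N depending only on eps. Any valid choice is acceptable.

N = (1/9)/eps

Let eps > 0. For m ≥ 1, |(4m + 2)/(6m + 2) − (2/3)| = |4|/(6(6m + 2)) = 4/(6(6m + 2)).
Since 6m + 2 ≥ 6m for m ≥ 1, this is ≤ 4/(6·6m) = (1/9)/m.
So |(4m + 2)/(6m + 2) − (2/3)| < eps whenever m > (1/9)/eps.
Take N = (1/9)/eps. If m > N then |(4m + 2)/(6m + 2) − (2/3)| ≤ (1/9)/m < eps.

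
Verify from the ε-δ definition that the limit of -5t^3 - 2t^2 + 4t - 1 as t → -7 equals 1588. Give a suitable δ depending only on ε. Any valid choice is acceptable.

δ = min(2, ε/929)

Fix ε > 0. We want δ > 0 such that 0 < |t + 7| < δ implies |(-5t^3 - 2t^2 + 4t - 1) − 1588| < ε.
(-5t^3 - 2t^2 + 4t - 1) − 1588 = -5t^3 - 2t^2 + 4t - 1589 = (t + 7)(-5t^2 + 33t - 227).
So |(-5t^3 - 2t^2 + 4t - 1) − 1588| = |t + 7|·|-5t^2 + 33t - 227|.
Require δ ≤ 2. Then |t + 7| < 2 gives |t| < 9, and by the triangle inequality |-5t^2 + 33t - 227| ≤ 5·9^2 + 33·9 + 227 = 929.
Hence |(-5t^3 - 2t^2 + 4t - 1) − 1588| ≤ 929|t + 7| < ε provided |t + 7| < ε/929.
Choosing δ = min(2, ε/929) ensures both conditions, hence |(-5t^3 - 2t^2 + 4t - 1) − 1588| < ε.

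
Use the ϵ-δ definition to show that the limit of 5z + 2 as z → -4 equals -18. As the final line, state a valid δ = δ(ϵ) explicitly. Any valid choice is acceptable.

δ = ϵ/5

Let ϵ > 0. We need δ > 0 so that 0 < |z + 4| < δ implies |(5z + 2) + 18| < ϵ.
|(5z + 2) + 18| = |5z + 20| = 5|z + 4|.
So 5|z + 4| < ϵ exactly when |z + 4| < ϵ/5.
Choosing δ = ϵ/5 gives |(5z + 2) + 18| = 5|z + 4| < ϵ whenever |z + 4| < δ.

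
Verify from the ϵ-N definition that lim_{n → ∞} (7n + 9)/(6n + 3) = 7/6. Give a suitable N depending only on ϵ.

N = (11/12)/ϵ

Suppose ϵ > 0. For n ≥ 1, |(7n + 9)/(6n + 3) − (7/6)| = |33|/(6(6n + 3)) = 33/(6(6n + 3)).
Since 6n + 3 ≥ 6n for n ≥ 1, this is ≤ 33/(6·6n) = (11/12)/n.
So |(7n + 9)/(6n + 3) − (7/6)| < ϵ whenever n > (11/12)/ϵ.
Take N = (11/12)/ϵ. If n > N then |(7n + 9)/(6n + 3) − (7/6)| ≤ (11/12)/n < ϵ.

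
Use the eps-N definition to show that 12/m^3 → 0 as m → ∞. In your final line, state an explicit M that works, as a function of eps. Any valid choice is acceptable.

Let eps > 0. For m ≥ 1, |12/m^3 − 0| = 12/m^3.
12/m^3 < eps ⇔ m^3 > 12/eps ⇔ m > (12/eps)^{1/3}.
Take M = (12/eps)^{1/3}. Then m > M implies 12/m^3 < eps.

M = (12/eps)^{1/3}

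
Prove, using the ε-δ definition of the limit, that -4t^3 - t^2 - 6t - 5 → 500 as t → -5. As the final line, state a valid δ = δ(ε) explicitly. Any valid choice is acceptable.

Suppose ε > 0. We want δ > 0 such that 0 < |t + 5| < δ implies |(-4t^3 - t^2 - 6t - 5) − 500| < ε.
(-4t^3 - t^2 - 6t - 5) − 500 = -4t^3 - t^2 - 6t - 505 = (t + 5)(-4t^2 + 19t - 101).
So |(-4t^3 - t^2 - 6t - 5) − 500| = |t + 5|·|-4t^2 + 19t - 101|.
Assume first that |t + 5| < 1, so |t| < 6. Then |-4t^2 + 19t - 101| ≤ 4·6^2 + 19·6 + 101 = 359.
Hence |(-4t^3 - t^2 - 6t - 5) − 500| ≤ 359|t + 5| < ε provided |t + 5| < ε/359.
Choosing δ = min(1, ε/359) ensures both conditions, hence |(-4t^3 - t^2 - 6t - 5) − 500| < ε.

δ = min(1, ε/359)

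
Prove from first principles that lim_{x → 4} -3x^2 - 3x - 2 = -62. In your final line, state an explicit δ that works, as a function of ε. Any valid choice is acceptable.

δ = min(1, ε/30)

Suppose ε > 0. We want δ > 0 such that 0 < |x − 4| < δ implies |(-3x^2 - 3x - 2) + 62| < ε.
(-3x^2 - 3x - 2) + 62 = -3x^2 - 3x + 60 = (x − 4)(-3x - 15).
So |(-3x^2 - 3x - 2) + 62| = |x − 4|·|-3x - 15|.
Assume first that |x − 4| < 1, so |x| < 5. Then |-3x - 15| ≤ 3·5 + 15 = 30.
Hence |(-3x^2 - 3x - 2) + 62| ≤ 30|x − 4| < ε provided |x − 4| < ε/30.
Take δ = min(1, ε/30). Then 0 < |x − 4| < δ gives both |x − 4| < 1 and |x − 4| < ε/30, so |(-3x^2 - 3x - 2) + 62| < ε.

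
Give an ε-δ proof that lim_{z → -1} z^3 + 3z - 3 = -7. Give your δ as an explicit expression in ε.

δ = min(1, ε/10)

Suppose ε > 0. We want δ > 0 such that 0 < |z + 1| < δ implies |(z^3 + 3z - 3) + 7| < ε.
(z^3 + 3z - 3) + 7 = z^3 + 3z + 4 = (z + 1)(z^2 - z + 4).
So |(z^3 + 3z - 3) + 7| = |z + 1|·|z^2 - z + 4|.
Require δ ≤ 1. Then |z + 1| < 1 gives |z| < 2, and by the triangle inequality |z^2 - z + 4| ≤ 2^2 + 2 + 4 = 10.
Hence |(z^3 + 3z - 3) + 7| ≤ 10|z + 1| < ε provided |z + 1| < ε/10.
Take δ = min(1, ε/10). Then 0 < |z + 1| < δ gives both |z + 1| < 1 and |z + 1| < ε/10, so |(z^3 + 3z - 3) + 7| < ε.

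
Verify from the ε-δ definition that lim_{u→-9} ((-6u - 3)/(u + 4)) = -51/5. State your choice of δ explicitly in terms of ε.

δ = min(5/2, (25/42)ε)

Suppose ε > 0. We want δ > 0 with 0 < |u + 9| < δ ⇒ |(-6u - 3)/(u + 4) + 51/5| < ε.
Combining over a common denominator, (-6u - 3)/(u + 4) + 51/5 = [(-6u - 3)·(-5) − 51·(u + 4)] / [(-5)·(u + 4)] = -21(u + 9) / ((-5)(u + 4)).
So |(-6u - 3)/(u + 4) + 51/5| = 21|u + 9| / (5·|u + 4|).
Restrict δ ≤ 5/2. Then |u + 9| < 5/2 gives |u + 4| = |(u + 9) + (-5)| ≥ 5 − 5/2 = 5/2.
Hence |(-6u - 3)/(u + 4) + 51/5| < 21|u + 9|/(5·(5/2)) = (42/25)|u + 9|, which is < ε once |u + 9| < (25/42)ε.
Take δ = min(5/2, (25/42)ε). Then 0 < |u + 9| < δ forces both bounds, so |(-6u - 3)/(u + 4) + 51/5| < ε.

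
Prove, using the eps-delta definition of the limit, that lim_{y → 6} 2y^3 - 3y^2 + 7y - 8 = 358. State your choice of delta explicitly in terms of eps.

delta = min(2, eps/261)

Suppose eps > 0. We want delta > 0 such that 0 < |y − 6| < delta implies |(2y^3 - 3y^2 + 7y - 8) − 358| < eps.
(2y^3 - 3y^2 + 7y - 8) − 358 = 2y^3 - 3y^2 + 7y - 366 = (y − 6)(2y^2 + 9y + 61).
So |(2y^3 - 3y^2 + 7y - 8) − 358| = |y − 6|·|2y^2 + 9y + 61|.
Assume first that |y − 6| < 2, so |y| < 8. Then |2y^2 + 9y + 61| ≤ 2·8^2 + 9·8 + 61 = 261.
Hence |(2y^3 - 3y^2 + 7y - 8) − 358| ≤ 261|y − 6| < eps provided |y − 6| < eps/261.
Take delta = min(2, eps/261). Then 0 < |y − 6| < delta gives both |y − 6| < 2 and |y − 6| < eps/261, so |(2y^3 - 3y^2 + 7y - 8) − 358| < eps.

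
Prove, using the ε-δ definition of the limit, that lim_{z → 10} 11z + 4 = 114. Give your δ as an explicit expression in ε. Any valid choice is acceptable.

Let ε > 0 be given. We need δ > 0 so that 0 < |z − 10| < δ implies |(11z + 4) − 114| < ε.
Since (11z + 4) − 114 = 11(z − 10), we have |(11z + 4) − 114| = 11|z − 10|.
Thus it suffices that |z − 10| < ε/11.
Take δ = ε/11. If 0 < |z − 10| < δ then |(11z + 4) − 114| = 11|z − 10| < 11·(ε/11) = ε.

δ = ε/11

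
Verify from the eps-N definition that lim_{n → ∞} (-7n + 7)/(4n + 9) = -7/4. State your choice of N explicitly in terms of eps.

Suppose eps > 0. For n ≥ 1, |(-7n + 7)/(4n + 9) + 7/4| = |91|/(4(4n + 9)) = 91/(4(4n + 9)).
Since 4n + 9 ≥ 4n for n ≥ 1, this is ≤ 91/(4·4n) = (91/16)/n.
So |(-7n + 7)/(4n + 9) + 7/4| < eps whenever n > (91/16)/eps.
Take N = (91/16)/eps. If n > N then |(-7n + 7)/(4n + 9) + 7/4| ≤ (91/16)/n < eps.

N = (91/16)/eps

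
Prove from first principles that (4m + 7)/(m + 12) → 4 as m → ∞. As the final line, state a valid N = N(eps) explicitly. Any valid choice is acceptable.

Let eps > 0. For m ≥ 1, |(4m + 7)/(m + 12) − 4| = |-41|/((m + 12)) = 41/((m + 12)).
Since m + 12 ≥ m for m ≥ 1, this is ≤ 41/(m) = 41/m.
So |(4m + 7)/(m + 12) − 4| < eps whenever m > 41/eps.
Take N = 41/eps. If m > N then |(4m + 7)/(m + 12) − 4| ≤ 41/m < eps.

N = 41/eps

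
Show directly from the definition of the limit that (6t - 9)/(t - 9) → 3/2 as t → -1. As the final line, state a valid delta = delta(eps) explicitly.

Let eps > 0 be given. We want delta > 0 with 0 < |t + 1| < delta ⇒ |(6t - 9)/(t - 9) − (3/2)| < eps.
Combining over a common denominator, (6t - 9)/(t - 9) − (3/2) = [(6t - 9)·(-10) − (-15)·(t - 9)] / [(-10)·(t - 9)] = -45(t + 1) / ((-10)(t - 9)).
So |(6t - 9)/(t - 9) − (3/2)| = 45|t + 1| / (10·|t − 9|).
Restrict delta ≤ 5. Then |t + 1| < 5 gives |t − 9| = |(t + 1) + (-10)| ≥ 10 − 5 = 5.
Hence |(6t - 9)/(t - 9) − (3/2)| < 45|t + 1|/(10·5) = (9/10)|t + 1|, which is < eps once |t + 1| < (10/9)eps.
Take delta = min(5, (10/9)eps). Then 0 < |t + 1| < delta forces both bounds, so |(6t - 9)/(t - 9) − (3/2)| < eps.

delta = min(5, (10/9)eps)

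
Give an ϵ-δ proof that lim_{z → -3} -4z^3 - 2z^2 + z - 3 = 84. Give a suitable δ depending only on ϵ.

Suppose ϵ > 0. We want δ > 0 such that 0 < |z + 3| < δ implies |(-4z^3 - 2z^2 + z - 3) − 84| < ϵ.
(-4z^3 - 2z^2 + z - 3) − 84 = -4z^3 - 2z^2 + z - 87 = (z + 3)(-4z^2 + 10z - 29).
So |(-4z^3 - 2z^2 + z - 3) − 84| = |z + 3|·|-4z^2 + 10z - 29|.
Assume first that |z + 3| < 1, so |z| < 4. Then |-4z^2 + 10z - 29| ≤ 4·4^2 + 10·4 + 29 = 133.
Hence |(-4z^3 - 2z^2 + z - 3) − 84| ≤ 133|z + 3| < ϵ provided |z + 3| < ϵ/133.
Choosing δ = min(1, ϵ/133) ensures both conditions, hence |(-4z^3 - 2z^2 + z - 3) − 84| < ϵ.

δ = min(1, ϵ/133)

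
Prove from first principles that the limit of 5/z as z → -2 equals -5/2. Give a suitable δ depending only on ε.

Let ε > 0 be given. We seek δ > 0 such that 0 < |z + 2| < δ implies |5/z + 5/2| < ε.
|5/z + 5/2| = 5·|-2 − z|/(2·|z|) = 5|z + 2|/(2|z|).
Restrict δ ≤ 1. Then |z + 2| < 1 gives |z| > 1, so 2|z| > 2.
Then |5/z + 5/2| < 5|z + 2|/2, which is < ε when |z + 2| < (2/5)ε.
Take δ = min(1, (2/5)ε). Then 0 < |z + 2| < δ gives both |z + 2| < 1 and |z + 2| < (2/5)ε, so |5/z + 5/2| < ε.

δ = min(1, (2/5)ε)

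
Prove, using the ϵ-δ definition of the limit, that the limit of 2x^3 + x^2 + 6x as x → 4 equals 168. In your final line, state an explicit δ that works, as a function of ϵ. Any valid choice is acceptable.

Fix ϵ > 0. We want δ > 0 such that 0 < |x − 4| < δ implies |(2x^3 + x^2 + 6x) − 168| < ϵ.
(2x^3 + x^2 + 6x) − 168 = 2x^3 + x^2 + 6x - 168 = (x − 4)(2x^2 + 9x + 42).
So |(2x^3 + x^2 + 6x) − 168| = |x − 4|·|2x^2 + 9x + 42|.
Assume first that |x − 4| < 1, so |x| < 5. Then |2x^2 + 9x + 42| ≤ 2·5^2 + 9·5 + 42 = 137.
Hence |(2x^3 + x^2 + 6x) − 168| ≤ 137|x − 4| < ϵ provided |x − 4| < ϵ/137.
Choosing δ = min(1, ϵ/137) ensures both conditions, hence |(2x^3 + x^2 + 6x) − 168| < ϵ.

δ = min(1, ϵ/137)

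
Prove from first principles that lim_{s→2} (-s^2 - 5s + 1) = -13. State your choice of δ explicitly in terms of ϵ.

δ = min(1, ϵ/10)

Fix ϵ > 0. We want δ > 0 such that 0 < |s − 2| < δ implies |(-s^2 - 5s + 1) + 13| < ϵ.
(-s^2 - 5s + 1) + 13 = -s^2 - 5s + 14 = (s − 2)(-s - 7).
So |(-s^2 - 5s + 1) + 13| = |s − 2|·|-s - 7|.
Require δ ≤ 1. Then |s − 2| < 1 gives |s| < 3, and by the triangle inequality |-s - 7| ≤ 3 + 7 = 10.
Hence |(-s^2 - 5s + 1) + 13| ≤ 10|s − 2| < ϵ provided |s − 2| < ϵ/10.
Choosing δ = min(1, ϵ/10) ensures both conditions, hence |(-s^2 - 5s + 1) + 13| < ϵ.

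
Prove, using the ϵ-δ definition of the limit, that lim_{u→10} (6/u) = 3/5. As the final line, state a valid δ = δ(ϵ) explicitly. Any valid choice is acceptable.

δ = min(5, (25/3)ϵ)

Let ϵ > 0 be given. We seek δ > 0 such that 0 < |u − 10| < δ implies |6/u − (3/5)| < ϵ.
|6/u − (3/5)| = 6·|10 − u|/(10·|u|) = 6|u − 10|/(10|u|).
Restrict δ ≤ 5. Then |u − 10| < 5 gives |u| > 5, so 10|u| > 50.
Then |6/u − (3/5)| < 6|u − 10|/50, which is < ϵ when |u − 10| < (25/3)ϵ.
Take δ = min(5, (25/3)ϵ). Then 0 < |u − 10| < δ gives both |u − 10| < 5 and |u − 10| < (25/3)ϵ, so |6/u − (3/5)| < ϵ.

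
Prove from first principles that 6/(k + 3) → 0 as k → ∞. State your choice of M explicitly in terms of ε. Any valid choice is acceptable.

Let ε > 0 be given. For k ≥ 1, |6/(k + 3) − 0| = 6/(k + 3) ≤ 6/k.
We need 6/k < ε, i.e. k > 6/ε.
Take M = 6/ε. If k > M then |6/(k + 3)| ≤ 6/k < ε.

M = 6/ε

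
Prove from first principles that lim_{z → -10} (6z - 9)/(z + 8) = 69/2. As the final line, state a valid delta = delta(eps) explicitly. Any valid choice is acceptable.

delta = min(1, (2/57)eps)

Fix eps > 0. We want delta > 0 with 0 < |z + 10| < delta ⇒ |(6z - 9)/(z + 8) − (69/2)| < eps.
Combining over a common denominator, (6z - 9)/(z + 8) − (69/2) = [(6z - 9)·(-2) − (-69)·(z + 8)] / [(-2)·(z + 8)] = 57(z + 10) / ((-2)(z + 8)).
So |(6z - 9)/(z + 8) − (69/2)| = 57|z + 10| / (2·|z + 8|).
Require delta ≤ 1, so |z + 8| ≥ |-2| − |z + 10| > 2 − 1 = 1.
Hence |(6z - 9)/(z + 8) − (69/2)| < 57|z + 10|/(2·1) = (57/2)|z + 10|, which is < eps once |z + 10| < (2/57)eps.
Take delta = min(1, (2/57)eps). Then 0 < |z + 10| < delta forces both bounds, so |(6z - 9)/(z + 8) − (69/2)| < eps.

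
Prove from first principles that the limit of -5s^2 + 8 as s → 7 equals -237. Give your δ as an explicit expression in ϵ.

Let ϵ > 0 be given. We want δ > 0 such that 0 < |s − 7| < δ implies |(-5s^2 + 8) + 237| < ϵ.
(-5s^2 + 8) + 237 = -5s^2 + 245 = (s − 7)(-5s - 35).
So |(-5s^2 + 8) + 237| = |s − 7|·|-5s - 35|.
Require δ ≤ 2. Then |s − 7| < 2 gives |s| < 9, and by the triangle inequality |-5s - 35| ≤ 5·9 + 35 = 80.
Hence |(-5s^2 + 8) + 237| ≤ 80|s − 7| < ϵ provided |s − 7| < ϵ/80.
Choosing δ = min(2, ϵ/80) ensures both conditions, hence |(-5s^2 + 8) + 237| < ϵ.

δ = min(2, ϵ/80)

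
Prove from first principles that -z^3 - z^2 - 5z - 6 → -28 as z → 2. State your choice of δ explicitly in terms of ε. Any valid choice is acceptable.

δ = min(2, ε/39)

Let ε > 0. We want δ > 0 such that 0 < |z − 2| < δ implies |(-z^3 - z^2 - 5z - 6) + 28| < ε.
(-z^3 - z^2 - 5z - 6) + 28 = -z^3 - z^2 - 5z + 22 = (z − 2)(-z^2 - 3z - 11).
So |(-z^3 - z^2 - 5z - 6) + 28| = |z − 2|·|-z^2 - 3z - 11|.
Require δ ≤ 2. Then |z − 2| < 2 gives |z| < 4, and by the triangle inequality |-z^2 - 3z - 11| ≤ 4^2 + 3·4 + 11 = 39.
Hence |(-z^3 - z^2 - 5z - 6) + 28| ≤ 39|z − 2| < ε provided |z − 2| < ε/39.
Choosing δ = min(2, ε/39) ensures both conditions, hence |(-z^3 - z^2 - 5z - 6) + 28| < ε.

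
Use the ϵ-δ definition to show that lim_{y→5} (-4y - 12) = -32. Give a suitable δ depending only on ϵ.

Suppose ϵ > 0. We need δ > 0 so that 0 < |y − 5| < δ implies |(-4y - 12) + 32| < ϵ.
Since (-4y - 12) + 32 = -4(y − 5), we have |(-4y - 12) + 32| = 4|y − 5|.
So 4|y − 5| < ϵ exactly when |y − 5| < ϵ/4.
Take δ = ϵ/4. If 0 < |y − 5| < δ then |(-4y - 12) + 32| = 4|y − 5| < 4·(ϵ/4) = ϵ.

δ = ϵ/4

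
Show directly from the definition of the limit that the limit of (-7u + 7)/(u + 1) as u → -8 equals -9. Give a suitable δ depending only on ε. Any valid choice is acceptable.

δ = min(7/2, (7/4)ε)

Let ε > 0 be given. We want δ > 0 with 0 < |u + 8| < δ ⇒ |(-7u + 7)/(u + 1) + 9| < ε.
Combining over a common denominator, (-7u + 7)/(u + 1) + 9 = [(-7u + 7)·(-7) − 63·(u + 1)] / [(-7)·(u + 1)] = -14(u + 8) / ((-7)(u + 1)).
So |(-7u + 7)/(u + 1) + 9| = 14|u + 8| / (7·|u + 1|).
Restrict δ ≤ 7/2. Then |u + 8| < 7/2 gives |u + 1| = |(u + 8) + (-7)| ≥ 7 − 7/2 = 7/2.
Hence |(-7u + 7)/(u + 1) + 9| < 14|u + 8|/(7·(7/2)) = (4/7)|u + 8|, which is < ε once |u + 8| < (7/4)ε.
Take δ = min(7/2, (7/4)ε). Then 0 < |u + 8| < δ forces both bounds, so |(-7u + 7)/(u + 1) + 9| < ε.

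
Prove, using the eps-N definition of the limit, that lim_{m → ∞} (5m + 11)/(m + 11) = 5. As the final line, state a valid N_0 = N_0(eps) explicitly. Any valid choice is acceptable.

N_0 = 44/eps

Suppose eps > 0. For m ≥ 1, |(5m + 11)/(m + 11) − 5| = |-44|/((m + 11)) = 44/((m + 11)).
Since m + 11 ≥ m for m ≥ 1, this is ≤ 44/(m) = 44/m.
So |(5m + 11)/(m + 11) − 5| < eps whenever m > 44/eps.
Take N_0 = 44/eps. If m > N_0 then |(5m + 11)/(m + 11) − 5| ≤ 44/m < eps.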